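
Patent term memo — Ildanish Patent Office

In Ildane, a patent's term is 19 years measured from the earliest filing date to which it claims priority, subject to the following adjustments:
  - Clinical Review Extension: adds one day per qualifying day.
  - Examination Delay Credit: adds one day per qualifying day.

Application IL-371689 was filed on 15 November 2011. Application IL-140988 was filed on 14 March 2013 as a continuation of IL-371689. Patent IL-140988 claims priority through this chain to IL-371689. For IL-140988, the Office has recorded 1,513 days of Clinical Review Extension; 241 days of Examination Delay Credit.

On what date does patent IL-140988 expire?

September 4, 2035

Earliest priority filing: 15 November 2011.
Base term: 15 November 2011 + 19 years → 15 November 2030.
Clinical Review Extension: +1513 days → 6 January 2035.
Examination Delay Credit: +241 days → 4 September 2035.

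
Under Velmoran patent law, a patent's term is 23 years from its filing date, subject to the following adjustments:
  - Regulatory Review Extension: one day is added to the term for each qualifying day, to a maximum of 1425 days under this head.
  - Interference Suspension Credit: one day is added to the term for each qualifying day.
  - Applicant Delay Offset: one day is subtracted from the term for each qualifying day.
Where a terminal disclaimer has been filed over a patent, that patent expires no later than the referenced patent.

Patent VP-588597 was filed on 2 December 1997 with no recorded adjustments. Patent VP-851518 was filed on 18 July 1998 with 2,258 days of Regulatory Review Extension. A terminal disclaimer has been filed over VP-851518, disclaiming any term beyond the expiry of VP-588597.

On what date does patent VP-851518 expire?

2020-12-02

Natural term of VP-851518:
  Base: filing + 23 years → 18 July 2021.
  Regulatory Review Extension: 2258 days claimed exceeds the 1425-day cap, so +1425 days → 12 June 2025.
Expiry of referenced patent VP-588597:
  Base: filing + 23 years → 2 December 2020.
Terminal disclaimer: VP-851518 expires on the earlier of 12 June 2025 and 2 December 2020.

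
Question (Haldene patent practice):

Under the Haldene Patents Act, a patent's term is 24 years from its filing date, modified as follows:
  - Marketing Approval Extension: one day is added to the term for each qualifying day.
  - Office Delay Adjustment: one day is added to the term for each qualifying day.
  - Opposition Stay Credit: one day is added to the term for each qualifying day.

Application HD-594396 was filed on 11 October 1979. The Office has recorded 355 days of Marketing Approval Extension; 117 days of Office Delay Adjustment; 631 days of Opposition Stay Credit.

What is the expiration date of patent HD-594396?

Base term: filing date + 24 years → 11 October 2003.
Marketing Approval Extension: +355 days → 30 September 2004.
Office Delay Adjustment: +117 days → 25 January 2005.
Opposition Stay Credit: +631 days → 18 October 2006.

October 18, 2006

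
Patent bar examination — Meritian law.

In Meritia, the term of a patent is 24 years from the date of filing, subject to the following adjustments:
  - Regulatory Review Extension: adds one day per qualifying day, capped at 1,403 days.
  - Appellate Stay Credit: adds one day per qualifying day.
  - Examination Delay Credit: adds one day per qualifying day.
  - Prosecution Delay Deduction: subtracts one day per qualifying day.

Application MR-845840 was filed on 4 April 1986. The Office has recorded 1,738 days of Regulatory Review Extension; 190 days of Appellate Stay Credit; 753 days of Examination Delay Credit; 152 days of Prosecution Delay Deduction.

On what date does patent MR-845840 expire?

2016-04-06

Base term: filing date + 24 years → 4 April 2010.
Regulatory Review Extension: 1738 days claimed exceeds the 1403-day cap, so +1403 days → 5 February 2014.
Appellate Stay Credit: +190 days → 14 August 2014.
Examination Delay Credit: +753 days → 5 September 2016.
Prosecution Delay Deduction: −152 days → 6 April 2016.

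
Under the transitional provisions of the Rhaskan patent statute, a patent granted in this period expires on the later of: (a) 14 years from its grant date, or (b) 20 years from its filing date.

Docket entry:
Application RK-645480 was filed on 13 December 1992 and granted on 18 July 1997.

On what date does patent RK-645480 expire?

December 13, 2012

(a) grant + 14 years → 18 July 2011.
(b) filing + 20 years → 13 December 2012.
Later of the two: 13 December 2012.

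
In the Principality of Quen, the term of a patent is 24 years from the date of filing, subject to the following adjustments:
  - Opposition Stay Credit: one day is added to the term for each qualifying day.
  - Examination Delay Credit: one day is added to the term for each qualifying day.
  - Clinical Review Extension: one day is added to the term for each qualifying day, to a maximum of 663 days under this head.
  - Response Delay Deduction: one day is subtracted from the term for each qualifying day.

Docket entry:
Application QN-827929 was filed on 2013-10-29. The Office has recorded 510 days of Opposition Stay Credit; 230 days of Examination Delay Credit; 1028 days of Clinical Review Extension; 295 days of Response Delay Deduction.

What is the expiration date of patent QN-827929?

Base term: filing date + 24 years → 29 October 2037.
Opposition Stay Credit: +510 days → 23 March 2039.
Examination Delay Credit: +230 days → 8 November 2039.
Clinical Review Extension: 1028 days claimed exceeds the 663-day cap, so +663 days → 1 September 2041.
Response Delay Deduction: −295 days → 10 November 2040.

November 10, 2040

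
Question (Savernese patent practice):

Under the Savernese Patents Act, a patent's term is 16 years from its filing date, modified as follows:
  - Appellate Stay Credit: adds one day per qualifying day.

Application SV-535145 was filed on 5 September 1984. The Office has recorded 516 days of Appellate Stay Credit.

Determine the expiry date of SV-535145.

Base term: filing date + 16 years → 5 September 2000.
Appellate Stay Credit: +516 days → 3 February 2002.

2002-02-03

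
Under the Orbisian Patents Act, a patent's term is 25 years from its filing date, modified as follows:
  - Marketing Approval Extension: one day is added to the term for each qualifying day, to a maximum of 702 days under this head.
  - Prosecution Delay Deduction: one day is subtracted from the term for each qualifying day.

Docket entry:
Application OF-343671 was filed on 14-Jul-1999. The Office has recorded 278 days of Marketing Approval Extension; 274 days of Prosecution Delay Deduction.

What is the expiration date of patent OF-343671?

Base term: filing date + 25 years → 14 July 2024.
Marketing Approval Extension: 278 days (within the 702-day cap) → +278 days → 18 April 2025.
Prosecution Delay Deduction: −274 days → 18 July 2024.

2024-07-18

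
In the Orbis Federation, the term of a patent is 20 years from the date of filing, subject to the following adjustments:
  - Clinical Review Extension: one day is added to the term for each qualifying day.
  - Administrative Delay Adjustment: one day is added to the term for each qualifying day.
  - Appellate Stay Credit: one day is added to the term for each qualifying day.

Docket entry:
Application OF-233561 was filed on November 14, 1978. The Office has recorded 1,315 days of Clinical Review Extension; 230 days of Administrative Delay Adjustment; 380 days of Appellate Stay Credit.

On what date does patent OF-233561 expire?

February 21, 2004

Base term: filing date + 20 years → 14 November 1998.
Clinical Review Extension: +1315 days → 21 June 2002.
Administrative Delay Adjustment: +230 days → 6 February 2003.
Appellate Stay Credit: +380 days → 21 February 2004.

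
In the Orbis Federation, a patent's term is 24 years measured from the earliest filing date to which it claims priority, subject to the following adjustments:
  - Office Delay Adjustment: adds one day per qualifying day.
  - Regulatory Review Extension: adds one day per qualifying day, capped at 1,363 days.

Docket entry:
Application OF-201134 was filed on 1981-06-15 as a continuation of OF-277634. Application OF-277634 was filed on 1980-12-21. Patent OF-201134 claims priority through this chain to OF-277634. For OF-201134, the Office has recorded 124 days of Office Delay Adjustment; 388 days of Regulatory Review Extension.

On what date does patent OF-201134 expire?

Earliest priority filing: 21 December 1980.
Base term: 21 December 1980 + 24 years → 21 December 2004.
Office Delay Adjustment: +124 days → 24 April 2005.
Regulatory Review Extension: 388 days (within the 1363-day cap) → +388 days → 17 May 2006.

2006-05-17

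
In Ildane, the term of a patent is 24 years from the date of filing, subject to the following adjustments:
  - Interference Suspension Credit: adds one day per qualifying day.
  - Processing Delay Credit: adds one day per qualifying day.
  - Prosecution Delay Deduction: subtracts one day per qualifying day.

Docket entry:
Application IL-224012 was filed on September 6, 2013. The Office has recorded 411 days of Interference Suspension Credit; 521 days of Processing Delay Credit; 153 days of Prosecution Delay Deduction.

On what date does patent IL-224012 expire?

2039-10-25

Base term: filing date + 24 years → 6 September 2037.
Interference Suspension Credit: +411 days → 22 October 2038.
Processing Delay Credit: +521 days → 26 March 2040.
Prosecution Delay Deduction: −153 days → 25 October 2039.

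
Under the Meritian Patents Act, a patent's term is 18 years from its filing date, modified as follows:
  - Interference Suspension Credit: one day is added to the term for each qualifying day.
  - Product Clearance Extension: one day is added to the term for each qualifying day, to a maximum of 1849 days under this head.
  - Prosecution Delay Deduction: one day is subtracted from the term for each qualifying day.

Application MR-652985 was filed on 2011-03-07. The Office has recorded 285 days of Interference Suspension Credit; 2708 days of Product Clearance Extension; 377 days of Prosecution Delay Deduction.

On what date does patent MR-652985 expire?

Base term: filing date + 18 years → 7 March 2029.
Interference Suspension Credit: +285 days → 17 December 2029.
Product Clearance Extension: 2708 days claimed exceeds the 1849-day cap, so +1849 days → 9 January 2035.
Prosecution Delay Deduction: −377 days → 28 December 2033.

2033-12-28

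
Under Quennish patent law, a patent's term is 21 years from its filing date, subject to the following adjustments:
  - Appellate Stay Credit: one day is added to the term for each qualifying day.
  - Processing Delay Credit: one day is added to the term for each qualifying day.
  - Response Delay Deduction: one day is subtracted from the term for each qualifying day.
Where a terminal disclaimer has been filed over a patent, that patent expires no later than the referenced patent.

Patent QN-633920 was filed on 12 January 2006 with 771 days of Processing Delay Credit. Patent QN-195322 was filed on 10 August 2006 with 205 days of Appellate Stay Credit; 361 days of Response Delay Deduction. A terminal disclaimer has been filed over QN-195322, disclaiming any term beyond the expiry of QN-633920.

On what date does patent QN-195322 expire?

March 7, 2027

Natural term of QN-195322:
  Base: filing + 21 years → 10 August 2027.
  Appellate Stay Credit: +205 days → 2 March 2028.
  Response Delay Deduction: −361 days → 7 March 2027.
Expiry of referenced patent QN-633920:
  Base: filing + 21 years → 12 January 2027.
  Processing Delay Credit: +771 days → 21 February 2029.
Terminal disclaimer: QN-195322 expires on the earlier of 7 March 2027 and 21 February 2029.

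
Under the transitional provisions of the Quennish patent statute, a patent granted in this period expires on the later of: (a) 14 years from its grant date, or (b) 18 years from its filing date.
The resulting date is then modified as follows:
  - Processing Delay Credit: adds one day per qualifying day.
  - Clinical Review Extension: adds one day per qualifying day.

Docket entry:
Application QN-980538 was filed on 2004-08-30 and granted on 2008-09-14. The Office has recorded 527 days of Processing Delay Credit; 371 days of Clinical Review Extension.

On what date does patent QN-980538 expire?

(a) grant + 14 years → 14 September 2022.
(b) filing + 18 years → 30 August 2022.
Later of the two: 14 September 2022.
Processing Delay Credit: +527 days → 23 February 2024.
Clinical Review Extension: +371 days → 28 February 2025.

2025-02-28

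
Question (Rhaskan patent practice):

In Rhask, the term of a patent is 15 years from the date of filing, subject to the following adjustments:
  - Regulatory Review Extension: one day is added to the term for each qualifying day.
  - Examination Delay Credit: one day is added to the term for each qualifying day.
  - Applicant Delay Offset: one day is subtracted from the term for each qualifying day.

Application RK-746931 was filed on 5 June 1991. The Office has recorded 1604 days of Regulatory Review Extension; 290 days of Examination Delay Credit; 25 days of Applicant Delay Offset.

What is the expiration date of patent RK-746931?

Base term: filing date + 15 years → 5 June 2006.
Regulatory Review Extension: +1604 days → 26 October 2010.
Examination Delay Credit: +290 days → 12 August 2011.
Applicant Delay Offset: −25 days → 18 July 2011.

2011-07-18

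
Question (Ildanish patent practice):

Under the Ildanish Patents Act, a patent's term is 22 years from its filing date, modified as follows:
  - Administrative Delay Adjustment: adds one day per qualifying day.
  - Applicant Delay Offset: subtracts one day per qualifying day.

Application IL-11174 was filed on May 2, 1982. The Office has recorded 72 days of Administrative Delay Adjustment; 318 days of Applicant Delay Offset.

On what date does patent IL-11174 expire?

Base term: filing date + 22 years → 2 May 2004.
Administrative Delay Adjustment: +72 days → 13 July 2004.
Applicant Delay Offset: −318 days → 30 August 2003.

August 30, 2003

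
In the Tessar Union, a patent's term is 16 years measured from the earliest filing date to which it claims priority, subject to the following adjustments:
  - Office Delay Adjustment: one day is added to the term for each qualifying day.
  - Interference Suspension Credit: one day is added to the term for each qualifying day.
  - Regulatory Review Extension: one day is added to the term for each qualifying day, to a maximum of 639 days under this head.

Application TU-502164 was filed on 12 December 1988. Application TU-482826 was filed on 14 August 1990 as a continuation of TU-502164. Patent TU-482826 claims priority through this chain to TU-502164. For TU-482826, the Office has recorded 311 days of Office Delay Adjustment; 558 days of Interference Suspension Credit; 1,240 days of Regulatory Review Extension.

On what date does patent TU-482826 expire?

Earliest priority filing: 12 December 1988.
Base term: 12 December 1988 + 16 years → 12 December 2004.
Office Delay Adjustment: +311 days → 19 October 2005.
Interference Suspension Credit: +558 days → 30 April 2007.
Regulatory Review Extension: 1240 days claimed exceeds the 639-day cap, so +639 days → 28 January 2009.

January 28, 2009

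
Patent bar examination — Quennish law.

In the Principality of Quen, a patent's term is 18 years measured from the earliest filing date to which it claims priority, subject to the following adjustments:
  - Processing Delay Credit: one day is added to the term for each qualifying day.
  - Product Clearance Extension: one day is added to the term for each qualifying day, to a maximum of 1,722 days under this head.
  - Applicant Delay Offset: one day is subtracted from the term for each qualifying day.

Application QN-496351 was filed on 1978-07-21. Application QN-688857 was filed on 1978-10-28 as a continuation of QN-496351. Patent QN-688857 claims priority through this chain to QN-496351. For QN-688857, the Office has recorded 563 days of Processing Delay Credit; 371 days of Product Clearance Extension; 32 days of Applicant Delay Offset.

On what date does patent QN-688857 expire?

Earliest priority filing: 21 July 1978.
Base term: 21 July 1978 + 18 years → 21 July 1996.
Processing Delay Credit: +563 days → 4 February 1998.
Product Clearance Extension: 371 days (within the 1722-day cap) → +371 days → 10 February 1999.
Applicant Delay Offset: −32 days → 9 January 1999.

January 9, 1999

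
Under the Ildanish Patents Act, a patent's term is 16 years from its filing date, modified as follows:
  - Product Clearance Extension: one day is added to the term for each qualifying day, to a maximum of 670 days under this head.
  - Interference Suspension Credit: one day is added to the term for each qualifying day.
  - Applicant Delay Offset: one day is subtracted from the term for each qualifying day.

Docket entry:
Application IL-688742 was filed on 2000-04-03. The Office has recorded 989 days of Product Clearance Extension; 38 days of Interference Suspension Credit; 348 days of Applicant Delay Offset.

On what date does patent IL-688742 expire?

March 29, 2017

Base term: filing date + 16 years → 3 April 2016.
Product Clearance Extension: 989 days claimed exceeds the 670-day cap, so +670 days → 2 February 2018.
Interference Suspension Credit: +38 days → 12 March 2018.
Applicant Delay Offset: −348 days → 29 March 2017.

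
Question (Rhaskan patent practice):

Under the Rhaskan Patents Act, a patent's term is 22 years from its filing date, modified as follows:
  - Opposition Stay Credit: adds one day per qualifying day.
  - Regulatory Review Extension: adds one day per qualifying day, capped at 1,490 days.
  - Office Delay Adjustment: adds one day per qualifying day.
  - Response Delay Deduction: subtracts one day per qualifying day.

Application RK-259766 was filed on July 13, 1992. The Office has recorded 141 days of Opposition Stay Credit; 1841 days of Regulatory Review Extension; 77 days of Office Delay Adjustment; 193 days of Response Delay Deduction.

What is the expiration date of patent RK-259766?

September 5, 2018

Base term: filing date + 22 years → 13 July 2014.
Opposition Stay Credit: +141 days → 1 December 2014.
Regulatory Review Extension: 1841 days claimed exceeds the 1490-day cap, so +1490 days → 30 December 2018.
Office Delay Adjustment: +77 days → 17 March 2019.
Response Delay Deduction: −193 days → 5 September 2018.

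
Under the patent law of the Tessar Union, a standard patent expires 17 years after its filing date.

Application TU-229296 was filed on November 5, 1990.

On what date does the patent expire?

2007-11-05

Filing date + 17 years → 5 November 2007.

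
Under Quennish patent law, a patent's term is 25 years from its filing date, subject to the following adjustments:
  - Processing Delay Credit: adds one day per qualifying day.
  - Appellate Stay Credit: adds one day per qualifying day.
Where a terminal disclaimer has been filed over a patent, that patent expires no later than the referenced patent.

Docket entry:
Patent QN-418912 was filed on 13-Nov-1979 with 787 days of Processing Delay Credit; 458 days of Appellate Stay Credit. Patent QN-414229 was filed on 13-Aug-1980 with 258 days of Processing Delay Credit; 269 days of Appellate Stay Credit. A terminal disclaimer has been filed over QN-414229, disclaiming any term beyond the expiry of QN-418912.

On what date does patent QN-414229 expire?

January 22, 2007

Natural term of QN-414229:
  Base: filing + 25 years → 13 August 2005.
  Processing Delay Credit: +258 days → 28 April 2006.
  Appellate Stay Credit: +269 days → 22 January 2007.
Expiry of referenced patent QN-418912:
  Base: filing + 25 years → 13 November 2004.
  Processing Delay Credit: +787 days → 9 January 2007.
  Appellate Stay Credit: +458 days → 11 April 2008.
Terminal disclaimer: QN-414229 expires on the earlier of 22 January 2007 and 11 April 2008.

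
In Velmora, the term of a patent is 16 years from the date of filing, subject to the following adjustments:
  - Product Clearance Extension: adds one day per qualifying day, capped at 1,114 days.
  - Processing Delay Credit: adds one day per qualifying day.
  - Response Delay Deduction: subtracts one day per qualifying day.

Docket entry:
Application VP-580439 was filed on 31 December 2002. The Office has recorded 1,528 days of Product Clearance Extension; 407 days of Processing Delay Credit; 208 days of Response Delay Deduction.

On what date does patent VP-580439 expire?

August 5, 2022

Base term: filing date + 16 years → 31 December 2018.
Product Clearance Extension: 1528 days claimed exceeds the 1114-day cap, so +1114 days → 18 January 2022.
Processing Delay Credit: +407 days → 1 March 2023.
Response Delay Deduction: −208 days → 5 August 2022.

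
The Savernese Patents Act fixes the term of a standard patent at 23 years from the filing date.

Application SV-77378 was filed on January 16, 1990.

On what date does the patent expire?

Filing date + 23 years → 16 January 2013.

2013-01-16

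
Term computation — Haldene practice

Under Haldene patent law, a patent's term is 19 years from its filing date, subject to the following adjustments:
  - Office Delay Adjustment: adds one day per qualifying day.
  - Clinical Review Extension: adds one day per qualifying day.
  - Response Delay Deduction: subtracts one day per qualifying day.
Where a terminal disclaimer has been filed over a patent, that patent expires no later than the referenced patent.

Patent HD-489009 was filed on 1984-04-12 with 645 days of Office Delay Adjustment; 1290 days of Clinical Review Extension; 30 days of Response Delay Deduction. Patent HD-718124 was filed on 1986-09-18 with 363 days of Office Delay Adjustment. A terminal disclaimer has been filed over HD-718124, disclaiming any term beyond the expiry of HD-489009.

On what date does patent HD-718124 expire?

2006-09-16

Natural term of HD-718124:
  Base: filing + 19 years → 18 September 2005.
  Office Delay Adjustment: +363 days → 16 September 2006.
Expiry of referenced patent HD-489009:
  Base: filing + 19 years → 12 April 2003.
  Office Delay Adjustment: +645 days → 16 January 2005.
  Clinical Review Extension: +1290 days → 29 July 2008.
  Response Delay Deduction: −30 days → 29 June 2008.
Terminal disclaimer: HD-718124 expires on the earlier of 16 September 2006 and 29 June 2008.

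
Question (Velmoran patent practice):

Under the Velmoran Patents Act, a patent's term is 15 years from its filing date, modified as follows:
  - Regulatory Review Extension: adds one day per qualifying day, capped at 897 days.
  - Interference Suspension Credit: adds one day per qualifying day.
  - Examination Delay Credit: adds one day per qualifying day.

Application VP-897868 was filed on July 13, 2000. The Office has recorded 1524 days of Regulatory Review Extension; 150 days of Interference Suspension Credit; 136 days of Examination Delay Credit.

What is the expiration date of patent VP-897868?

Base term: filing date + 15 years → 13 July 2015.
Regulatory Review Extension: 1524 days claimed exceeds the 897-day cap, so +897 days → 26 December 2017.
Interference Suspension Credit: +150 days → 25 May 2018.
Examination Delay Credit: +136 days → 8 October 2018.

October 8, 2018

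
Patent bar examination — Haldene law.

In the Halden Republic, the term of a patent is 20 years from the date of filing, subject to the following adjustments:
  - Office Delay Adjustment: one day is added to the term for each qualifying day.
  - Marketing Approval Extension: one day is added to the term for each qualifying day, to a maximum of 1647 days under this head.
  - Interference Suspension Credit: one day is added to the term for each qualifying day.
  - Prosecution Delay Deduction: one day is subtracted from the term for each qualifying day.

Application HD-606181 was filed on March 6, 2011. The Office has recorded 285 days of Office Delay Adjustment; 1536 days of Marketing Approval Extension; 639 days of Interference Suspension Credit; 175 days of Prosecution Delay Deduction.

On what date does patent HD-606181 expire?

Base term: filing date + 20 years → 6 March 2031.
Office Delay Adjustment: +285 days → 16 December 2031.
Marketing Approval Extension: 1536 days (within the 1647-day cap) → +1536 days → 29 February 2036.
Interference Suspension Credit: +639 days → 29 November 2037.
Prosecution Delay Deduction: −175 days → 7 June 2037.

2037-06-07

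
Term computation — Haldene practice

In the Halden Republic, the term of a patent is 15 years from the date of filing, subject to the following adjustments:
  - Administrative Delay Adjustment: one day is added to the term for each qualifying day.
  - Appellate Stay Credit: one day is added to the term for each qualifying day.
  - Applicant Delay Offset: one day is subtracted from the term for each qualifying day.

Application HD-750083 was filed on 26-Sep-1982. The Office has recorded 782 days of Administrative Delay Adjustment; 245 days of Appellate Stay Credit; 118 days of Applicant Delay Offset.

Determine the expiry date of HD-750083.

Base term: filing date + 15 years → 26 September 1997.
Administrative Delay Adjustment: +782 days → 17 November 1999.
Appellate Stay Credit: +245 days → 19 July 2000.
Applicant Delay Offset: −118 days → 23 March 2000.

March 23, 2000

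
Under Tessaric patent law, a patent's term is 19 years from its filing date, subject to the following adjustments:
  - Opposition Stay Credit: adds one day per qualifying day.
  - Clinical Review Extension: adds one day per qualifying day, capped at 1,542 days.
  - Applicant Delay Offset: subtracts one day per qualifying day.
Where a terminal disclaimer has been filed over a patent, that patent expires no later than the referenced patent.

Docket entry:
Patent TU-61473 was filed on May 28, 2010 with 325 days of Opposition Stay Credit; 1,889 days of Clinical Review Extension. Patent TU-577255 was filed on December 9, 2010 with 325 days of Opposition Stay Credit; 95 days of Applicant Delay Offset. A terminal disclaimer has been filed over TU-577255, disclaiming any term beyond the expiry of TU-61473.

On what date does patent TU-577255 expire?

July 27, 2030

Natural term of TU-577255:
  Base: filing + 19 years → 9 December 2029.
  Opposition Stay Credit: +325 days → 30 October 2030.
  Applicant Delay Offset: −95 days → 27 July 2030.
Expiry of referenced patent TU-61473:
  Base: filing + 19 years → 28 May 2029.
  Opposition Stay Credit: +325 days → 18 April 2030.
  Clinical Review Extension: 1889 days claimed exceeds the 1542-day cap, so +1542 days → 8 July 2034.
Terminal disclaimer: TU-577255 expires on the earlier of 27 July 2030 and 8 July 2034.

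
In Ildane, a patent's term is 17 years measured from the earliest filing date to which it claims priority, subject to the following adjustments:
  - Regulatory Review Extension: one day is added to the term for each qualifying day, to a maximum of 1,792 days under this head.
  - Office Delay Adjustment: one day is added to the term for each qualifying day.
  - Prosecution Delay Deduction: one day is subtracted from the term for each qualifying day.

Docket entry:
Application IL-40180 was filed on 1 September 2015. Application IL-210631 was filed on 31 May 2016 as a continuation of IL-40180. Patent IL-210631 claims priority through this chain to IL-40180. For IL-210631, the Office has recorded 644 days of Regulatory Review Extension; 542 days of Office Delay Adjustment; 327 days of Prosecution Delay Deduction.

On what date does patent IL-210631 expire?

Earliest priority filing: 1 September 2015.
Base term: 1 September 2015 + 17 years → 1 September 2032.
Regulatory Review Extension: 644 days (within the 1792-day cap) → +644 days → 7 June 2034.
Office Delay Adjustment: +542 days → 1 December 2035.
Prosecution Delay Deduction: −327 days → 8 January 2035.

2035-01-08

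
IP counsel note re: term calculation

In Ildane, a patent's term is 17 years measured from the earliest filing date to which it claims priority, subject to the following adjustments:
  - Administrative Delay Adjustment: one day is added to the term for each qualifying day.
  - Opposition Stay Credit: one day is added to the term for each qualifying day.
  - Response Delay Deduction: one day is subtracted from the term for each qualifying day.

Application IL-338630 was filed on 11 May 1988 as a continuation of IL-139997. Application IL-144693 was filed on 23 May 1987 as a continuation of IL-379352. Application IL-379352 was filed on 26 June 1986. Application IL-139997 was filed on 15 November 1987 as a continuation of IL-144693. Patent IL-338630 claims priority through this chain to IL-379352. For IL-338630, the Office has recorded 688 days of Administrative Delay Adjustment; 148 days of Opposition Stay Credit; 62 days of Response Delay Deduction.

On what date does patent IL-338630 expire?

2005-08-08

Earliest priority filing: 26 June 1986.
Base term: 26 June 1986 + 17 years → 26 June 2003.
Administrative Delay Adjustment: +688 days → 14 May 2005.
Opposition Stay Credit: +148 days → 9 October 2005.
Response Delay Deduction: −62 days → 8 August 2005.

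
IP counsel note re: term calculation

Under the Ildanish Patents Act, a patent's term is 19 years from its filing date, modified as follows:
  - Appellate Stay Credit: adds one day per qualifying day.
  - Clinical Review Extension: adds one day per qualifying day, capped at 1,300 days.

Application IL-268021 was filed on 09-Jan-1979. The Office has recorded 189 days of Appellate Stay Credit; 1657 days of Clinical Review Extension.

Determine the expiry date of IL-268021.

Base term: filing date + 19 years → 9 January 1998.
Appellate Stay Credit: +189 days → 17 July 1998.
Clinical Review Extension: 1657 days claimed exceeds the 1300-day cap, so +1300 days → 6 February 2002.

February 6, 2002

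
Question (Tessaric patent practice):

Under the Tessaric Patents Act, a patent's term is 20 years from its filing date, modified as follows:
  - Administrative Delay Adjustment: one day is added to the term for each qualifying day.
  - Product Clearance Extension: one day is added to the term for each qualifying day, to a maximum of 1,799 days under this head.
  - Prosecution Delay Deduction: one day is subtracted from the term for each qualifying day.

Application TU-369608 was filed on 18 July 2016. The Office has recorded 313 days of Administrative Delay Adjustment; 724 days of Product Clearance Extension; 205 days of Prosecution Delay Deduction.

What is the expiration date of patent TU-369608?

Base term: filing date + 20 years → 18 July 2036.
Administrative Delay Adjustment: +313 days → 27 May 2037.
Product Clearance Extension: 724 days (within the 1799-day cap) → +724 days → 21 May 2039.
Prosecution Delay Deduction: −205 days → 28 October 2038.

2038-10-28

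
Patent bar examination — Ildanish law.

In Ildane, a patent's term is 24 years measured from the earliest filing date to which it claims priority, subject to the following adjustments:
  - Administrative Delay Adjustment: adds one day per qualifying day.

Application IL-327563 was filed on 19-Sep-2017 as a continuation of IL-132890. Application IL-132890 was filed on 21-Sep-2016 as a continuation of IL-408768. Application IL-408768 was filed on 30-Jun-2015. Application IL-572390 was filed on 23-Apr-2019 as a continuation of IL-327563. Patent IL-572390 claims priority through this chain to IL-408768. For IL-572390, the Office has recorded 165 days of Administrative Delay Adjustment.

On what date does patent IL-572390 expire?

Earliest priority filing: 30 June 2015.
Base term: 30 June 2015 + 24 years → 30 June 2039.
Administrative Delay Adjustment: +165 days → 12 December 2039.

December 12, 2039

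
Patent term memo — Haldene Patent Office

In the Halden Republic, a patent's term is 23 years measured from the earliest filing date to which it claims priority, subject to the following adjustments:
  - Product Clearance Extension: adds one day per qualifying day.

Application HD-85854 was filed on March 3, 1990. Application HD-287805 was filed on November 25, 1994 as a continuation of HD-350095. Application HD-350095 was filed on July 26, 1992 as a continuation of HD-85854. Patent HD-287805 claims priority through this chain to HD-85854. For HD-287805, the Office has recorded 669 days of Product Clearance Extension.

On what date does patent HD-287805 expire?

January 1, 2015

Earliest priority filing: 3 March 1990.
Base term: 3 March 1990 + 23 years → 3 March 2013.
Product Clearance Extension: +669 days → 1 January 2015.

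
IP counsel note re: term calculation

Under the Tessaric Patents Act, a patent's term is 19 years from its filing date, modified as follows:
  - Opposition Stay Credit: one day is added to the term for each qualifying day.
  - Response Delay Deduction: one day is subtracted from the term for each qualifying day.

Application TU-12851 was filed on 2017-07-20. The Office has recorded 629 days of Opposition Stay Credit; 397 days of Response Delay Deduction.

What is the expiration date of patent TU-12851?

2037-03-09

Base term: filing date + 19 years → 20 July 2036.
Opposition Stay Credit: +629 days → 10 April 2038.
Response Delay Deduction: −397 days → 9 March 2037.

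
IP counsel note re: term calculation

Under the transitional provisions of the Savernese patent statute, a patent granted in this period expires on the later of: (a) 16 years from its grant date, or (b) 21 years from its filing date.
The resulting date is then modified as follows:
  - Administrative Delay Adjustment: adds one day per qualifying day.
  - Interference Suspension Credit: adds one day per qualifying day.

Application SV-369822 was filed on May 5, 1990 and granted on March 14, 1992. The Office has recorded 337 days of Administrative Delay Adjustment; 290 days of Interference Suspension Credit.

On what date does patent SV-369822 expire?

2013-01-21

(a) grant + 16 years → 14 March 2008.
(b) filing + 21 years → 5 May 2011.
Later of the two: 5 May 2011.
Administrative Delay Adjustment: +337 days → 6 April 2012.
Interference Suspension Credit: +290 days → 21 January 2013.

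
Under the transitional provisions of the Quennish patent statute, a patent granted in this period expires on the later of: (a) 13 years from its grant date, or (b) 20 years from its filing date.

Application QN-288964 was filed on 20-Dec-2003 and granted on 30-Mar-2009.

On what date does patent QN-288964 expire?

2023-12-20

(a) grant + 13 years → 30 March 2022.
(b) filing + 20 years → 20 December 2023.
Later of the two: 20 December 2023.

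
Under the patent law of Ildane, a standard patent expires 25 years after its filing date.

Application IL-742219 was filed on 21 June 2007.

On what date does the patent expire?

Filing date + 25 years → 21 June 2032.

2032-06-21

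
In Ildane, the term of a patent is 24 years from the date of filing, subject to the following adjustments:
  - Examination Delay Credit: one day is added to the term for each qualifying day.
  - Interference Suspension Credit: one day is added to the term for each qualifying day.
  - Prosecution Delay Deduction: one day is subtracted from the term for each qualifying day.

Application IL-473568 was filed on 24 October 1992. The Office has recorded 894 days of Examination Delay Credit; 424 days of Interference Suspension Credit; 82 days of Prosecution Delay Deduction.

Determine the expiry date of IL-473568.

Base term: filing date + 24 years → 24 October 2016.
Examination Delay Credit: +894 days → 6 April 2019.
Interference Suspension Credit: +424 days → 3 June 2020.
Prosecution Delay Deduction: −82 days → 13 March 2020.

2020-03-13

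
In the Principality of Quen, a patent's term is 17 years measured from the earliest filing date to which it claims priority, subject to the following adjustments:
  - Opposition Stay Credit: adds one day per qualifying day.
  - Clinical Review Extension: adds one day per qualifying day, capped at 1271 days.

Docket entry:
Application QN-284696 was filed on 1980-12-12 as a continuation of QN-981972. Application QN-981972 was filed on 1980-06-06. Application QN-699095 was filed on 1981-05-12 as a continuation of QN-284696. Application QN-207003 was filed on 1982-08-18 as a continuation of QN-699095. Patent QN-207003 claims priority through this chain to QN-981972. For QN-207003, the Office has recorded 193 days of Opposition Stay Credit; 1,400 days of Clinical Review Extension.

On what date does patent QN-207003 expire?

2001-06-09

Earliest priority filing: 6 June 1980.
Base term: 6 June 1980 + 17 years → 6 June 1997.
Opposition Stay Credit: +193 days → 16 December 1997.
Clinical Review Extension: 1400 days claimed exceeds the 1271-day cap, so +1271 days → 9 June 2001.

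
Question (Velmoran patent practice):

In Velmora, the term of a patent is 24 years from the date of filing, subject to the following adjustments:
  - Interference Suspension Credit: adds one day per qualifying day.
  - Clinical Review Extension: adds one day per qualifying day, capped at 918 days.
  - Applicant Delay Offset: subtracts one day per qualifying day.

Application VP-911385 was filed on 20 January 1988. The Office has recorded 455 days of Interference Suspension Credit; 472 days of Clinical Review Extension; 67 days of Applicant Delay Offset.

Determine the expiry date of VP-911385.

Base term: filing date + 24 years → 20 January 2012.
Interference Suspension Credit: +455 days → 19 April 2013.
Clinical Review Extension: 472 days (within the 918-day cap) → +472 days → 4 August 2014.
Applicant Delay Offset: −67 days → 29 May 2014.

2014-05-29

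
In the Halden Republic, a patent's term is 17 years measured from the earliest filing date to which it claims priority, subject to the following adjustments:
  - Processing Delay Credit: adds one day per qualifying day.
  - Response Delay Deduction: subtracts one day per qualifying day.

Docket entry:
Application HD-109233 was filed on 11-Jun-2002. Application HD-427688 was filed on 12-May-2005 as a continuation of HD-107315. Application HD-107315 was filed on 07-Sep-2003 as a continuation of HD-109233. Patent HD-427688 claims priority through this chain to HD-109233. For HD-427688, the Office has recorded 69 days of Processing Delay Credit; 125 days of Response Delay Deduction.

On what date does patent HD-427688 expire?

Earliest priority filing: 11 June 2002.
Base term: 11 June 2002 + 17 years → 11 June 2019.
Processing Delay Credit: +69 days → 19 August 2019.
Response Delay Deduction: −125 days → 16 April 2019.

2019-04-16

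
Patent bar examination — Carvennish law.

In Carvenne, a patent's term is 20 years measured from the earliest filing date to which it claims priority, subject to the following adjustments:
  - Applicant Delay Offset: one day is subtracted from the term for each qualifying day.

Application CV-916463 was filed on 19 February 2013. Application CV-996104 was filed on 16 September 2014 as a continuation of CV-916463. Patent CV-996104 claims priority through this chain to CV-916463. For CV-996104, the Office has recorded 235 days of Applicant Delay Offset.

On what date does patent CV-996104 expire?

June 29, 2032

Earliest priority filing: 19 February 2013.
Base term: 19 February 2013 + 20 years → 19 February 2033.
Applicant Delay Offset: −235 days → 29 June 2032.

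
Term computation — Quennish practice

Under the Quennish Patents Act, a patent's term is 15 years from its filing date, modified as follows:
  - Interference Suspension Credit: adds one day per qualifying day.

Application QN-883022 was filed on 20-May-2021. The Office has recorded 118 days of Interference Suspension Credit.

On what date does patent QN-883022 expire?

Base term: filing date + 15 years → 20 May 2036.
Interference Suspension Credit: +118 days → 15 September 2036.

September 15, 2036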